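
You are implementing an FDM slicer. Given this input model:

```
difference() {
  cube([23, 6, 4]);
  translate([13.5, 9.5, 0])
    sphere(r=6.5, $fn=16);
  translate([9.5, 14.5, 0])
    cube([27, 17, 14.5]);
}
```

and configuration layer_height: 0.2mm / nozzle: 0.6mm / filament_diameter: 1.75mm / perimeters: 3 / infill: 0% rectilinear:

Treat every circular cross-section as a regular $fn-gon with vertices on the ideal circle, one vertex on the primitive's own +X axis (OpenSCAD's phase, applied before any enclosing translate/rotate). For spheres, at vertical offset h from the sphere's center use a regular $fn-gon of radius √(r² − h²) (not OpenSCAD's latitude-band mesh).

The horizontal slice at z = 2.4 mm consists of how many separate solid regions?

1

At z = 2.4 mm: the 23×6 cube contributes its full rectangle; the r=6.5 sphere at (13.5, 9.5) slices to a regular 16-gon of circumradius 6.041 (√(r²−h²) with h=2.4 from center); the cube at (9.5, 14.5) (footprint 27×17) is included at this height; After the difference (first − rest): starting from the 23×6 cube, the r=6.5 sphere at (13.5, 9.5) partially overlaps it — only the 16.67 mm² overlap (of its 111.71 mm²) is removed, clipping the outline; the 27×17 cube at (9.5, 14.5) misses the remaining region (no effect) — 1 connected region. The result has 1 disconnected region.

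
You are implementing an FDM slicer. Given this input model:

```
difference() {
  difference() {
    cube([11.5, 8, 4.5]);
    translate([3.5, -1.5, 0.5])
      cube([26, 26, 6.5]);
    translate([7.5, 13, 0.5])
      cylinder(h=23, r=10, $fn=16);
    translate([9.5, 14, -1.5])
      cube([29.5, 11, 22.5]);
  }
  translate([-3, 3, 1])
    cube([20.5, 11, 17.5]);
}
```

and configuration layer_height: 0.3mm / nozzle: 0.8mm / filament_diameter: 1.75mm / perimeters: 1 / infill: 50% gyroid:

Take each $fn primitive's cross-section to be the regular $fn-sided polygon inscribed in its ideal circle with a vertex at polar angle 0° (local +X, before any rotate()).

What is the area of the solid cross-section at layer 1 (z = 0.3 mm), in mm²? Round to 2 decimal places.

92.00 mm²

At z = 0.3 mm: the cube (footprint 11.5×8) is included at this height (area 92.00 mm²); the cube at (3.5, -1.5) is absent (z outside [0.5, 7]); the cylinder at (7.5, 13) is absent (z outside [0.5, 23.5]); the 29.5×11 cube at (9.5, 14) contributes its full rectangle (area 324.50 mm²); Taking the first minus the rest: starting from the 11.5×8 cube (92.00 mm²), the 29.5×11 cube at (9.5, 14) misses the remaining region (no effect) — area = 92.00 mm²; the cube at (-3, 3) is not intersected at this z (z outside [1, 18.5]); Taking the first minus the rest: none of the subtracted shapes is present at this height, so that combined region is unchanged — area = 92.00 mm². Overall, the cross-section is a single solid region. Net area = 92.00 mm².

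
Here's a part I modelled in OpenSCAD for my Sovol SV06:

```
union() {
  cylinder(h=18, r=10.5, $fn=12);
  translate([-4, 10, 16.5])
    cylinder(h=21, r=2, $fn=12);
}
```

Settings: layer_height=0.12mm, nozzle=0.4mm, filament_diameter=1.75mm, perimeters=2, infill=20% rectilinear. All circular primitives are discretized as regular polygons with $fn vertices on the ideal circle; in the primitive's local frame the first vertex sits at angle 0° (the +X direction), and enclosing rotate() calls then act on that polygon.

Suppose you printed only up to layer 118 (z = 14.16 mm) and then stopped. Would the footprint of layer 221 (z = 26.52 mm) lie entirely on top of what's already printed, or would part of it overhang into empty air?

Compare the two slices. At z = 14.16: the r=10.5 cylinder gives a regular 12-gon of circumradius 10.5 (constant along its height) (area = (12/2)·10.500²·sin(360°/12) = 330.75 mm²); the cylinder at (-4, 10) does not reach this height (z outside [16.5, 37.5]); Combining (union): only the r=10.5 cylinder is present, so the union is just that shape — area = 330.75 mm². At z = 26.52: the cylinder does not reach this height (z outside [0, 18]); the r=2 cylinder at (-4, 10) contributes a regular 12-gon of circumradius 2 (area = (12/2)·2.000²·sin(360°/12) = 12.00 mm²); Combining (union): only the r=2 cylinder at (-4, 10) is present, so the union is just that shape — area = 12.00 mm². Checking containment: at z = 26.52 the cross-section extends beyond the z = 14.16 cross-section by about 8.18 mm².

part overhangs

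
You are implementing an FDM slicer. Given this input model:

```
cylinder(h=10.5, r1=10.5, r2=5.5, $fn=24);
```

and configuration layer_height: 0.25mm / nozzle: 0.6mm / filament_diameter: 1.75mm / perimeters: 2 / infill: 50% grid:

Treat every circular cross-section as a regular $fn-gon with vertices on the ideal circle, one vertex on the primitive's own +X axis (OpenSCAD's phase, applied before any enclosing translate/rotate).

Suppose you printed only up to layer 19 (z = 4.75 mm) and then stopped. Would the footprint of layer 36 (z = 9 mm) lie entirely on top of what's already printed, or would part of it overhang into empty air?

Compare the two slices. At z = 4.75: the cone contributes a regular 24-gon of circumradius 8.238 (interpolated between r1=10.5 and r2=5.5 at t=0.452) (area = (24/2)·8.238²·sin(360°/24) = 210.78 mm²). At z = 9: the cone: at t=0.857 of its height the radius interpolates to r₁+(r₂−r₁)t = 6.214, giving a regular 24-gon of that circumradius (area = (24/2)·6.214²·sin(360°/24) = 119.94 mm²). Checking containment: the cross-section at z = 9 is a subset of the cross-section at z = 4.75.

entirely on top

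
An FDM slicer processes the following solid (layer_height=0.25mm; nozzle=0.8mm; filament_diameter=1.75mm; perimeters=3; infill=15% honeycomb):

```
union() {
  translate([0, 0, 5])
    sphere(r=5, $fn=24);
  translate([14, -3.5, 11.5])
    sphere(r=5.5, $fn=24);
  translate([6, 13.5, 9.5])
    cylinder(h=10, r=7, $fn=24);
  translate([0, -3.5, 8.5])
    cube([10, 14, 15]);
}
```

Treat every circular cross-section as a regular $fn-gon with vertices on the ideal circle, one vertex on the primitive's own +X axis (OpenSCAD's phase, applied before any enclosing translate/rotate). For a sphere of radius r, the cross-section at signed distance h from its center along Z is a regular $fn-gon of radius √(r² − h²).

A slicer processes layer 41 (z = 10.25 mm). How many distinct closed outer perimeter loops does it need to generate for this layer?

At z = 10.25 mm: the sphere is absent (|z−center|=5.250 > r=5); the r=5.5 sphere at (14, -3.5) slices to a regular 24-gon of circumradius 5.356 (√(r²−h²) with h=1.25 from center); the r=7 cylinder at (6, 13.5) gives a regular 24-gon of circumradius 7 (constant along its height); the 10×14 cube at (0, -3.5) contributes its full rectangle; Combining (union): the regions partially overlap (shared area 35.17 mm²), so overlapping operands fuse into one piece — 1 connected region. The result has 1 disconnected region.

1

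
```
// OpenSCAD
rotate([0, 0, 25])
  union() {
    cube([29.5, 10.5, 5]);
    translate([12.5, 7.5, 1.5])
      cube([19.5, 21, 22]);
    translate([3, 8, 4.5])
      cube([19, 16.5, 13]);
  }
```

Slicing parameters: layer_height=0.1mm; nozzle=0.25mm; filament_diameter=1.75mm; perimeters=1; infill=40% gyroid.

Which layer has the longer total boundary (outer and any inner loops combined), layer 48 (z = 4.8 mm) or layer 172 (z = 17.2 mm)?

Layer 48 (z = 4.8): the cube (footprint 29.5×10.5) is included at this height (perimeter 80.00 mm); the 19.5×21 cube at (12.5, 7.5) contributes its full rectangle (perimeter 81.00 mm); the 19×16.5 cube at (3, 8) contributes its full rectangle (perimeter 71.00 mm); Merging all regions: the regions partially overlap (shared area 231.50 mm²), so the edge portions inside another operand are dropped and the merged outline is re-measured after clipping — boundary = 121.00 mm; (whole slice rotated 25° about Z — lengths, areas and connectivity unchanged). So its perimeter = 121.00 mm. Layer 172 (z = 17.2): the cube is absent (z outside [0, 5]); the 19.5×21 cube at (12.5, 7.5) contributes its full rectangle (perimeter 81.00 mm); the cube at (3, 8) (footprint 19×16.5) is included at this height (perimeter 71.00 mm); Combining (union): the regions partially overlap (shared area 156.75 mm²), so the edge portions inside another operand are dropped and the merged outline is re-measured after clipping — boundary = 100.00 mm; (rotated 25° about Z; rotation is an isometry so areas/perimeters/island counts are preserved). So its perimeter = 100.00 mm. Layer 48 is larger (121.00 vs 100.00 mm).

layer 48 (z = 4.8 mm)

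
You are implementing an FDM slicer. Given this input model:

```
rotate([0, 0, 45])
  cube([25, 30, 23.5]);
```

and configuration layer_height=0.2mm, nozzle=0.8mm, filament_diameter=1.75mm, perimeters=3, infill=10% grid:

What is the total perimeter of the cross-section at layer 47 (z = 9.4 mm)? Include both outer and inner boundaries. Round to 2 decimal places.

At z = 9.4 mm: the cube is present — its section is the full 25×30 rectangle (perimeter 110.00 mm); (whole slice rotated 45° about Z — lengths, areas and connectivity unchanged). Overall, the cross-section is a single solid region. Total boundary length (outer) = 110.00 mm.

110.00 mm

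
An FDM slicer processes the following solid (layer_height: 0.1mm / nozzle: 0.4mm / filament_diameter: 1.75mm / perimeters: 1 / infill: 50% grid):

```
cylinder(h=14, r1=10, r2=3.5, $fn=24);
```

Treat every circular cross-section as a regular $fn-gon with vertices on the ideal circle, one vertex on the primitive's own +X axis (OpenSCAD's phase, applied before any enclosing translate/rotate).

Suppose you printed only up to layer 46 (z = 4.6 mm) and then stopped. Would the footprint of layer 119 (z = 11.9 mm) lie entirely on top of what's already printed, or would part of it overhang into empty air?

entirely on top

Compare the two slices. At z = 4.6: the cone contributes a regular 24-gon of circumradius 7.864 (interpolated between r1=10 and r2=3.5 at t=0.329) (area = (24/2)·7.864²·sin(360°/24) = 192.09 mm²). At z = 11.9: the cone (r1=10→r2=3.5) has section circumradius 4.475 here — a regular 24-gon (area = (24/2)·4.475²·sin(360°/24) = 62.20 mm²). Checking containment: the cross-section at z = 11.9 is a subset of the cross-section at z = 4.6.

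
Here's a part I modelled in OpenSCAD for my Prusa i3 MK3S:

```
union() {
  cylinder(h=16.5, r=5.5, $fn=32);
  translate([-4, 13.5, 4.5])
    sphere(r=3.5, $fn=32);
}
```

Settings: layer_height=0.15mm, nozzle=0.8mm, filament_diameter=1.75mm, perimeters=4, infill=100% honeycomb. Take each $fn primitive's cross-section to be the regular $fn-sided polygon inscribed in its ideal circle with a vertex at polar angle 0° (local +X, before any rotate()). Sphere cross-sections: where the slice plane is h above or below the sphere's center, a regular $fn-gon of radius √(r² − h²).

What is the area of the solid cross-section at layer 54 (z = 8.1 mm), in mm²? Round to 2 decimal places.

At z = 8.1 mm: the r=5.5 cylinder contributes a regular 32-gon of circumradius 5.5 (area = (32/2)·5.500²·sin(360°/32) = 94.42 mm²); the sphere at (-4, 13.5) is absent (|z−center|=3.600 > r=3.5); Merging all regions: only the r=5.5 cylinder is present, so the union is just that shape — area = 94.42 mm². Overall, the cross-section is a single solid region. Net area = 94.42 mm².

94.42 mm²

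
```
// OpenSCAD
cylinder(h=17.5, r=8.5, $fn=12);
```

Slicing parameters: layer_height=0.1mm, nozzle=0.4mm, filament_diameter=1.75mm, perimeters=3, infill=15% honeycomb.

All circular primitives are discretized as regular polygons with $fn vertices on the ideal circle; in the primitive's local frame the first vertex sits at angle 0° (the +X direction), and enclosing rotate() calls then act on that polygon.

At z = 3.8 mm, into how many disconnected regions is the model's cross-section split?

1

At z = 3.8 mm: the cylinder: section is a regular 12-gon, circumradius r=8.5. The result has 1 disconnected region.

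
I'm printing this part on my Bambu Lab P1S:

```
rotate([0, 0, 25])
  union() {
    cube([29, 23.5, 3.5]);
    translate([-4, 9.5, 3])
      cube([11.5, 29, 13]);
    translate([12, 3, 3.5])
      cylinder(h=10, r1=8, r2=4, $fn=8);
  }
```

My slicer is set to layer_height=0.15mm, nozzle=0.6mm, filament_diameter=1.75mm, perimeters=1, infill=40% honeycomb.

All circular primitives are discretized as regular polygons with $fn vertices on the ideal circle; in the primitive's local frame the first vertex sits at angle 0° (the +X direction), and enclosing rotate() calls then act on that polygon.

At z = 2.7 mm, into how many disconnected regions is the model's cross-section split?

1

At z = 2.7 mm: the cube (footprint 29×23.5) is included at this height; the cube at (-4, 9.5) is not intersected at this z (z outside [3, 16]); the cone at (12, 3) is absent (z outside [3.5, 13.5]); Taking the union: only the 29×23.5 cube is present, so the union is just that shape — 1 connected region; (rotated 25° about Z; rotation is an isometry so areas/perimeters/island counts are preserved). The result has 1 disconnected region.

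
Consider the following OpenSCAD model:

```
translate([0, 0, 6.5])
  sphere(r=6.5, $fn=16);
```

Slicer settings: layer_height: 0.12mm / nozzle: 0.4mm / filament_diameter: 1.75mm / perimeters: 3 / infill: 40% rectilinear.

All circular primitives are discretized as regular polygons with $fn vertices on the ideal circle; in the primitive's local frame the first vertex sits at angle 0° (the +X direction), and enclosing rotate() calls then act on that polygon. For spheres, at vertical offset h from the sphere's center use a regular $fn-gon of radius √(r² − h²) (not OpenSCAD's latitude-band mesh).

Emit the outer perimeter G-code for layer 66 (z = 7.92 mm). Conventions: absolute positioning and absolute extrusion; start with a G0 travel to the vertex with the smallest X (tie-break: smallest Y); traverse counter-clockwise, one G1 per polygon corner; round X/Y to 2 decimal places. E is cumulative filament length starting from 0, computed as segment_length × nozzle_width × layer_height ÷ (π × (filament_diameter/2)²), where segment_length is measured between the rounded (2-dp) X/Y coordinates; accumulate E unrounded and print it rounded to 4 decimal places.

G0 X-6.34 Y0.00 Z7.92
G1 X-5.86 Y-2.43 E0.0494
G1 X-4.49 Y-4.49 E0.0988
G1 X-2.43 Y-5.86 E0.1482
G1 X0.00 Y-6.34 E0.1976
G1 X2.43 Y-5.86 E0.2470
G1 X4.49 Y-4.49 E0.2964
G1 X5.86 Y-2.43 E0.3458
G1 X6.34 Y0.00 E0.3952
G1 X5.86 Y2.43 E0.4446
G1 X4.49 Y4.49 E0.4940
G1 X2.43 Y5.86 E0.5434
G1 X0.00 Y6.34 E0.5928
G1 X-2.43 Y5.86 E0.6422
G1 X-4.49 Y4.49 E0.6916
G1 X-5.86 Y2.43 E0.7410
G1 X-6.34 Y0.00 E0.7904

At z = 7.92 mm: the r=6.5 sphere slices to a regular 16-gon of circumradius 6.343 (√(r²−h²) with h=1.42 from center). The outline is a single polygon with 16 vertices. Extrusion per mm of travel: 0.4 × 0.12 / (π × 0.875²) = 0.019956. Accumulating E over each segment gives final E = 0.7904.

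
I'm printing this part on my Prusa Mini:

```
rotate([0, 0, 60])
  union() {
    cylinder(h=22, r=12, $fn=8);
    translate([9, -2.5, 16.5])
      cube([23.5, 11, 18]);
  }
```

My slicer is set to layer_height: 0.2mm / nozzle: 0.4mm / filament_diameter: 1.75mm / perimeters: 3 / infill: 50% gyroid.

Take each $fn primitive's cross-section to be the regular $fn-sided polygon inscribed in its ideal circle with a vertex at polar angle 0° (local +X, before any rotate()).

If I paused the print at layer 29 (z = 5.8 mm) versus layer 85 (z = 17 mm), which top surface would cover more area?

Layer 29 (z = 5.8): the cylinder: section is a regular 8-gon, circumradius r=12 (area = (8/2)·12.000²·sin(360°/8) = 407.29 mm²); the cube at (9, -2.5) does not reach this height (z outside [16.5, 34.5]); Merging all regions: only the r=12 cylinder is present, so the union is just that shape — area = 407.29 mm²; (whole slice rotated 60° about Z — lengths, areas and connectivity unchanged). So its area = 407.29 mm². Layer 85 (z = 17): the r=12 cylinder contributes a regular 8-gon of circumradius 12 (area = (8/2)·12.000²·sin(360°/8) = 407.29 mm²); the 23.5×11 cube at (9, -2.5) contributes its full rectangle (area 258.50 mm²); Combining (union): the regions partially overlap — summed areas 665.79 mm² minus the doubly-counted overlap 17.07 mm² gives 648.72 mm² — area = 648.72 mm²; (whole slice rotated 60° about Z — lengths, areas and connectivity unchanged). So its area = 648.72 mm². Layer 85 is larger (648.72 vs 407.29 mm²).

layer 85 (z = 17 mm)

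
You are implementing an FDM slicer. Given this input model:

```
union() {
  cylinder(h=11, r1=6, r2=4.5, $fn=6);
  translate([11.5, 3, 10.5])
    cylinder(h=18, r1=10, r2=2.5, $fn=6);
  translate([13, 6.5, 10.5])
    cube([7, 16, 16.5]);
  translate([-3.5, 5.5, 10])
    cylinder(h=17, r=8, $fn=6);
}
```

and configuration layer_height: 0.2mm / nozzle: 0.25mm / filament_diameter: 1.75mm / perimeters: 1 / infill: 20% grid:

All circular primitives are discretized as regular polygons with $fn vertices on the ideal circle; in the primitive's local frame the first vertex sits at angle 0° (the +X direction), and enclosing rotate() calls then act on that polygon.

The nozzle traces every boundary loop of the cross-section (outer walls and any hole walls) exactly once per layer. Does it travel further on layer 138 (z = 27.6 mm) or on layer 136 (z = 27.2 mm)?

layer 136 (z = 27.2 mm)

Layer 138 (z = 27.6): the cone is not intersected at this z (z outside [0, 11]); the cone at (11.5, 3) contributes a regular 6-gon of circumradius 2.875 (interpolated between r1=10 and r2=2.5 at t=0.950) (perimeter = 2·6·2.875·sin(180°/6) = 17.25 mm); the cube at (13, 6.5) does not reach this height (z outside [10.5, 27]); the cylinder at (-3.5, 5.5) is absent (z outside [10, 27]); Merging all regions: only the cone at (11.5, 3) is present, so the union is just that shape — boundary = 17.25 mm. So its perimeter = 17.25 mm. Layer 136 (z = 27.2): the cone is absent (z outside [0, 11]); the cone at (11.5, 3): at t=0.928 of its height the radius interpolates to r₁+(r₂−r₁)t = 3.042, giving a regular 6-gon of that circumradius (perimeter = 2·6·3.042·sin(180°/6) = 18.25 mm); the cube at (13, 6.5) does not reach this height (z outside [10.5, 27]); the cylinder at (-3.5, 5.5) is not intersected at this z (z outside [10, 27]); Merging all regions: only the cone at (11.5, 3) is present, so the union is just that shape — boundary = 18.25 mm. So its perimeter = 18.25 mm. Layer 136 is larger (18.25 vs 17.25 mm).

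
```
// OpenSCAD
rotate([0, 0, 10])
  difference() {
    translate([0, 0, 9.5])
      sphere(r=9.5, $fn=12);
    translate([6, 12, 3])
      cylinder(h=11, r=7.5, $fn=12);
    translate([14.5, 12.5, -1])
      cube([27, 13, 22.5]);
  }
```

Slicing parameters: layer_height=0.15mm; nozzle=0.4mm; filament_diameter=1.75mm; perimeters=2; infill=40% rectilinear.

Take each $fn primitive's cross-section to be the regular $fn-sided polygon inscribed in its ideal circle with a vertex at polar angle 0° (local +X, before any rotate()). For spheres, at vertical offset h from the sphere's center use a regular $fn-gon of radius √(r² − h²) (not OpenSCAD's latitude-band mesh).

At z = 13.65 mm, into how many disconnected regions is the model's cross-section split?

1

At z = 13.65 mm: the r=9.5 sphere slices to a regular 12-gon of circumradius 8.546 (√(r²−h²) with h=4.15 from center); the r=7.5 cylinder at (6, 12) contributes a regular 12-gon of circumradius 7.5; the cube at (14.5, 12.5) is present — its section is the full 27×13 rectangle; Subtracting the remaining from the first: starting from the r=9.5 sphere, the r=7.5 cylinder at (6, 12) partially overlaps it — only the 12.47 mm² overlap (of its 168.75 mm²) is removed, clipping the outline; the 27×13 cube at (14.5, 12.5) misses the remaining region (no effect) — 1 connected region; (rotated 10° about Z; rotation is an isometry so areas/perimeters/island counts are preserved). The result has 1 disconnected region.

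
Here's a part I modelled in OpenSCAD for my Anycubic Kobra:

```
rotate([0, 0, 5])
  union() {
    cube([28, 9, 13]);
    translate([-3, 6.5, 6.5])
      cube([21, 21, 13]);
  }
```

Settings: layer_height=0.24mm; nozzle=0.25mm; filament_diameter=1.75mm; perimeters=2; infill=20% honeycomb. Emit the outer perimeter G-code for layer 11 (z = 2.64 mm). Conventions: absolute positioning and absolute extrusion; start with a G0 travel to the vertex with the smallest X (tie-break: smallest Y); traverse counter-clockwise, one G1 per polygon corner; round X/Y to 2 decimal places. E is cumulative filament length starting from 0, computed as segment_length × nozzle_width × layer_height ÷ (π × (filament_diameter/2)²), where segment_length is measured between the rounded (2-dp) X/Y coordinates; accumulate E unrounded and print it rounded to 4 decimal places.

G0 X-0.78 Y8.97 Z2.64
G1 X0.00 Y0.00 E0.2246
G1 X27.89 Y2.44 E0.9230
G1 X27.11 Y11.41 E1.1476
G1 X-0.78 Y8.97 E1.8460

At z = 2.64 mm: the cube is present — its section is the full 28×9 rectangle; the cube at (-3, 6.5) is absent (z outside [6.5, 19.5]); Merging all regions: only the 28×9 cube is present, so the union is just that shape — 1 connected region; (rotated 5° about Z; rotation is an isometry so areas/perimeters/island counts are preserved). The outline is a single polygon with 4 vertices. Extrusion per mm of travel: 0.25 × 0.24 / (π × 0.875²) = 0.024945. Accumulating E over each segment gives final E = 1.8460.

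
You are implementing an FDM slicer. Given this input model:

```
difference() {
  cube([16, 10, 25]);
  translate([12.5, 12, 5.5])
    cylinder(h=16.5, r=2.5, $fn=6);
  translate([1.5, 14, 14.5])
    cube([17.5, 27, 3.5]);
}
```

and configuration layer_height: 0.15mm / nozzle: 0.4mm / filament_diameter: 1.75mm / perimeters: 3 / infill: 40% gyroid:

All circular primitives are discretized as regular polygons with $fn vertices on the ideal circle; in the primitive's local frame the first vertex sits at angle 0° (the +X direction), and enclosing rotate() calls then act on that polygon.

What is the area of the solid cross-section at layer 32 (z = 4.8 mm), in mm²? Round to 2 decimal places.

160.00 mm²

At z = 4.8 mm: the cube (footprint 16×10) is included at this height (area 160.00 mm²); the cylinder at (12.5, 12) is not intersected at this z (z outside [5.5, 22]); the cube at (1.5, 14) does not reach this height (z outside [14.5, 18]); After the difference (first − rest): none of the subtracted shapes is present at this height, so the 16×10 cube is unchanged — area = 160.00 mm². Overall, the cross-section is a single solid region. Net area = 160.00 mm².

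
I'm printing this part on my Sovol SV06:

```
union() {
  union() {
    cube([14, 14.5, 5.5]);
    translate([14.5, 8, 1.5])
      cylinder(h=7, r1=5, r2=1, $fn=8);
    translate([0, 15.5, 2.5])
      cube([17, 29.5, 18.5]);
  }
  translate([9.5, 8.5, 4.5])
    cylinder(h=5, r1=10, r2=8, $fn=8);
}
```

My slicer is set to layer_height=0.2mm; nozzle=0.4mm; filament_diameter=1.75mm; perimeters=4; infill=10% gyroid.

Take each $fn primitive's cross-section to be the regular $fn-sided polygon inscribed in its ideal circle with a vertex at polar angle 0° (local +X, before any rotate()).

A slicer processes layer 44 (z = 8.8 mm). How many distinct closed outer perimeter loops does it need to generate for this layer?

1

At z = 8.8 mm: the cube is absent (z outside [0, 5.5]); the cone at (14.5, 8) is absent (z outside [1.5, 8.5]); the cube at (0, 15.5) is present — its section is the full 17×29.5 rectangle; Merging all regions: only the 17×29.5 cube at (0, 15.5) is present, so the union is just that shape — 1 connected region; the cone at (9.5, 8.5): at t=0.860 of its height the radius interpolates to r₁+(r₂−r₁)t = 8.280, giving a regular 8-gon of that circumradius; Combining (union): the regions partially overlap (shared area 3.96 mm²), so overlapping operands fuse into one piece — 1 connected region. The result has 1 disconnected region.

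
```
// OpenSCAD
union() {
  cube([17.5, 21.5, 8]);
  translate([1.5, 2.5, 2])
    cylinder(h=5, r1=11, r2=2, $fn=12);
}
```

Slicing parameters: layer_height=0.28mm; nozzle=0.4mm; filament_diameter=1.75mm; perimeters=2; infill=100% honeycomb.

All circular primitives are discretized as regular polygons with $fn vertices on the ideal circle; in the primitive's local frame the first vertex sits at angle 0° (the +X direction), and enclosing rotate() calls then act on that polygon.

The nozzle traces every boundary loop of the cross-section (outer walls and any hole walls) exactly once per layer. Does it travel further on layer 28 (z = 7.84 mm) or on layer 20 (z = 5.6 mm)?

Layer 28 (z = 7.84): the 17.5×21.5 cube contributes its full rectangle (perimeter 78.00 mm); the cone at (1.5, 2.5) does not reach this height (z outside [2, 7]); Taking the union: only the 17.5×21.5 cube is present, so the union is just that shape — boundary = 78.00 mm. So its perimeter = 78.00 mm. Layer 20 (z = 5.6): the 17.5×21.5 cube contributes its full rectangle (perimeter 78.00 mm); the cone at (1.5, 2.5): at t=0.720 of its height the radius interpolates to r₁+(r₂−r₁)t = 4.520, giving a regular 12-gon of that circumradius (perimeter = 2·12·4.520·sin(180°/12) = 28.08 mm); Merging all regions: the regions partially overlap (shared area 35.99 mm²), so the edge portions inside another operand are dropped and the merged outline is re-measured after clipping — boundary = 83.03 mm. So its perimeter = 83.03 mm. Layer 20 is larger (83.03 vs 78.00 mm).

layer 20 (z = 5.6 mm)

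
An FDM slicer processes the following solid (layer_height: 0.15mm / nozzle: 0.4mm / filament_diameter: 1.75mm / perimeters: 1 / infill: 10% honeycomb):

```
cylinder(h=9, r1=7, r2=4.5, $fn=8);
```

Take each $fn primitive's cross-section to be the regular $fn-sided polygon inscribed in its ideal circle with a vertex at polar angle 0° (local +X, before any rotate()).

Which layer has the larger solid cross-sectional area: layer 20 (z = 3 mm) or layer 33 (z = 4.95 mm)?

Layer 20 (z = 3): the cone contributes a regular 8-gon of circumradius 6.167 (interpolated between r1=7 and r2=4.5 at t=0.333) (area = (8/2)·6.167²·sin(360°/8) = 107.56 mm²). So its area = 107.56 mm². Layer 33 (z = 4.95): the cone (r1=7→r2=4.5) has section circumradius 5.625 here — a regular 8-gon (area = (8/2)·5.625²·sin(360°/8) = 89.49 mm²). So its area = 89.49 mm². Layer 20 is larger (107.56 vs 89.49 mm²).

layer 20 (z = 3 mm)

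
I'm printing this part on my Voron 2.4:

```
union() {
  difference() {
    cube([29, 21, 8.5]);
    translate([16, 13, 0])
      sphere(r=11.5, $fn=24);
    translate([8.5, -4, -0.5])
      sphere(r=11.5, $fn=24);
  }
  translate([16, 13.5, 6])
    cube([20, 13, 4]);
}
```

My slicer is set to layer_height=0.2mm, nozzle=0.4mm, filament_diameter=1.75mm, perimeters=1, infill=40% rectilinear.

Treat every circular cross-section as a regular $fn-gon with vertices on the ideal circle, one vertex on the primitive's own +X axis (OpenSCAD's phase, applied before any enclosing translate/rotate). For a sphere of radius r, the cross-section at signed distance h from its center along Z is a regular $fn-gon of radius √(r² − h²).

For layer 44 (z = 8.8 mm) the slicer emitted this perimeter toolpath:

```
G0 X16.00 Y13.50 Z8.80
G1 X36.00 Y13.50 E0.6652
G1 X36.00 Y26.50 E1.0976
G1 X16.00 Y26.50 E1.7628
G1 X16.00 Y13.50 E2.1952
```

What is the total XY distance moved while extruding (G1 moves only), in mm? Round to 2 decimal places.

66.00 mm

Sum the Euclidean lengths of each G1 segment: total = 66.00 mm.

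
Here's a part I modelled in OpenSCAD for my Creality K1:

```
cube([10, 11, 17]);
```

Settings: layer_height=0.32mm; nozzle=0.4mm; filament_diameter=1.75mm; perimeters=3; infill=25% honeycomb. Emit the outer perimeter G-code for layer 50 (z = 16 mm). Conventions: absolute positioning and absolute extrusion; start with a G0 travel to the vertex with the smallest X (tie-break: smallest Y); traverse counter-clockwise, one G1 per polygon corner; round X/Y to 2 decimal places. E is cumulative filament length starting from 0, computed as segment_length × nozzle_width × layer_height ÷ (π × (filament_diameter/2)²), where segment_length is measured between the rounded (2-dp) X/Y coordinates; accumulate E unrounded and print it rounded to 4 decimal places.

G0 X0.00 Y0.00 Z16.00
G1 X10.00 Y0.00 E0.5322
G1 X10.00 Y11.00 E1.1175
G1 X0.00 Y11.00 E1.6497
G1 X0.00 Y0.00 E2.2351

At z = 16 mm: the cube (footprint 10×11) is included at this height. The outline is a single polygon with 4 vertices. Extrusion per mm of travel: 0.4 × 0.32 / (π × 0.875²) = 0.053216. Accumulating E over each segment gives final E = 2.2351.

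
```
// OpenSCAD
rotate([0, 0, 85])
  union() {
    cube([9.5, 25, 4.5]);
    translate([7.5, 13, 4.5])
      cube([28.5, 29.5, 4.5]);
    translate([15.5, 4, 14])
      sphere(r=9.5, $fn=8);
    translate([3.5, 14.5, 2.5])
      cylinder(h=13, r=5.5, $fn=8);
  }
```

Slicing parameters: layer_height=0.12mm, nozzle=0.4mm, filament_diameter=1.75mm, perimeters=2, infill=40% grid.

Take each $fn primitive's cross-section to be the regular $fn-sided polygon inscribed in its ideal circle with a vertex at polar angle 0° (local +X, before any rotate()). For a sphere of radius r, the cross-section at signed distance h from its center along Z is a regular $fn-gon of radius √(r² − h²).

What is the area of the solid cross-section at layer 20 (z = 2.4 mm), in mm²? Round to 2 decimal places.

At z = 2.4 mm: the cube is present — its section is the full 9.5×25 rectangle (area 237.50 mm²); the cube at (7.5, 13) is absent (z outside [4.5, 9]); the sphere at (15.5, 4) does not reach this height (|z−center|=11.600 > r=9.5); the cylinder at (3.5, 14.5) does not reach this height (z outside [2.5, 15.5]); Merging all regions: only the 9.5×25 cube is present, so the union is just that shape — area = 237.50 mm²; (whole slice rotated 85° about Z — lengths, areas and connectivity unchanged). Overall, the cross-section is a single solid region. Net area = 237.50 mm².

237.50 mm²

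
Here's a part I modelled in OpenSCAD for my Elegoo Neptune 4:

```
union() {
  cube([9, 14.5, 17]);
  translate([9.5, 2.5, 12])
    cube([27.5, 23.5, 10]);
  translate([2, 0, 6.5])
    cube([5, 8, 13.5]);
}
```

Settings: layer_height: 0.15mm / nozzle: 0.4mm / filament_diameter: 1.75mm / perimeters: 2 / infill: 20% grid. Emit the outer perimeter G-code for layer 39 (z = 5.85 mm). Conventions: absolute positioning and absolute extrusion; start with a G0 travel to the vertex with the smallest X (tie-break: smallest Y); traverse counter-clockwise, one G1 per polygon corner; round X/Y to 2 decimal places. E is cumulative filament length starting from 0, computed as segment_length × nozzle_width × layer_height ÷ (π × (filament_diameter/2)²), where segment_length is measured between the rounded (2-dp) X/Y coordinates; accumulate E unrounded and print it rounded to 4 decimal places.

At z = 5.85 mm: the cube (footprint 9×14.5) is included at this height; the cube at (9.5, 2.5) is absent (z outside [12, 22]); the cube at (2, 0) is not intersected at this z (z outside [6.5, 20]); Taking the union: only the 9×14.5 cube is present, so the union is just that shape — 1 connected region. The outline is a single polygon with 4 vertices. Extrusion per mm of travel: 0.4 × 0.15 / (π × 0.875²) = 0.024945. Accumulating E over each segment gives final E = 1.1724.

G0 X0.00 Y0.00 Z5.85
G1 X9.00 Y0.00 E0.2245
G1 X9.00 Y14.50 E0.5862
G1 X0.00 Y14.50 E0.8107
G1 X0.00 Y0.00 E1.1724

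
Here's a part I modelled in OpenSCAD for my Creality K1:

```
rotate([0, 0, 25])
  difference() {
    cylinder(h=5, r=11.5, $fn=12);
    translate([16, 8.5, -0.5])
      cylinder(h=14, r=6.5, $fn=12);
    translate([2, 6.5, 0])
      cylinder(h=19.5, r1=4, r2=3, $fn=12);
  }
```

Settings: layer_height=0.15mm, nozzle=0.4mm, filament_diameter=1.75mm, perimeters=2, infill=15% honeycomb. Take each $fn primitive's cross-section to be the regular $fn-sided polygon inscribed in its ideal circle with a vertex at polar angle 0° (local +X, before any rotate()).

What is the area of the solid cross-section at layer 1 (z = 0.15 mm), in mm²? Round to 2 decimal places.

At z = 0.15 mm: the r=11.5 cylinder gives a regular 12-gon of circumradius 11.5 (constant along its height) (area = (12/2)·11.500²·sin(360°/12) = 396.75 mm²); the cylinder at (16, 8.5): section is a regular 12-gon, circumradius r=6.5 (area = (12/2)·6.500²·sin(360°/12) = 126.75 mm²); the cone at (2, 6.5): at t=0.008 of its height the radius interpolates to r₁+(r₂−r₁)t = 3.992, giving a regular 12-gon of that circumradius (area = (12/2)·3.992²·sin(360°/12) = 47.82 mm²); After the difference (first − rest): starting from the r=11.5 cylinder (396.75 mm²), the r=6.5 cylinder at (16, 8.5) misses the remaining region (no effect); the cone at (2, 6.5) lies wholly inside it (removes its full 47.82 mm² and its 24.80 mm outline becomes a hole wall) — area = 348.93 mm²; (whole slice rotated 25° about Z — lengths, areas and connectivity unchanged). Overall, the cross-section is one region with 1 hole. Net area = 348.93 mm².

348.93 mm²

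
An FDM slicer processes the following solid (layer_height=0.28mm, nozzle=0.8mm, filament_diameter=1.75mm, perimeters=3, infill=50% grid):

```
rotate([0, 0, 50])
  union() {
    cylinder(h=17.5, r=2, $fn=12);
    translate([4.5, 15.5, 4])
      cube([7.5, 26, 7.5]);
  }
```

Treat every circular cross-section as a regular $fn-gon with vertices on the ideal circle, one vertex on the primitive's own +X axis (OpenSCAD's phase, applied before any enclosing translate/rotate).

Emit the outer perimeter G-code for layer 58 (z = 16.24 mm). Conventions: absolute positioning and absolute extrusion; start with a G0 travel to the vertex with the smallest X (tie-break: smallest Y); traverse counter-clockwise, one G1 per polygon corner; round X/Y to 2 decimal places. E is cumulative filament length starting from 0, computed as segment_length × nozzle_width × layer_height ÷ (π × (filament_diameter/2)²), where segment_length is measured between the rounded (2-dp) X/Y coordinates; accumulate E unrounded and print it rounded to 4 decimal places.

G0 X-1.97 Y0.35 Z16.24
G1 X-1.88 Y-0.68 E0.0963
G1 X-1.29 Y-1.53 E0.1926
G1 X-0.35 Y-1.97 E0.2893
G1 X0.68 Y-1.88 E0.3856
G1 X1.53 Y-1.29 E0.4820
G1 X1.97 Y-0.35 E0.5786
G1 X1.88 Y0.68 E0.6749
G1 X1.29 Y1.53 E0.7713
G1 X0.35 Y1.97 E0.8679
G1 X-0.68 Y1.88 E0.9642
G1 X-1.53 Y1.29 E1.0606
G1 X-1.97 Y0.35 E1.1572

At z = 16.24 mm: the cylinder: section is a regular 12-gon, circumradius r=2; the cube at (4.5, 15.5) does not reach this height (z outside [4, 11.5]); Combining (union): only the r=2 cylinder is present, so the union is just that shape — 1 connected region; (whole slice rotated 50° about Z — lengths, areas and connectivity unchanged). The outline is a single polygon with 12 vertices. Extrusion per mm of travel: 0.8 × 0.28 / (π × 0.875²) = 0.093128. Accumulating E over each segment gives final E = 1.1572.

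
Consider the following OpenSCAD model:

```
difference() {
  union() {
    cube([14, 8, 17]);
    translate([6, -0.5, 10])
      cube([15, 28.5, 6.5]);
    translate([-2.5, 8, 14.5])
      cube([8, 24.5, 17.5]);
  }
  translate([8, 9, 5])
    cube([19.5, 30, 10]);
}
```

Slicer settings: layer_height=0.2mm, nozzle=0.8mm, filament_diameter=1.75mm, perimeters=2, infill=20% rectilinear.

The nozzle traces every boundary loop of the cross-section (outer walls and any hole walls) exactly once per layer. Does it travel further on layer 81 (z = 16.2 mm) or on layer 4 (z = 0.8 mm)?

layer 81 (z = 16.2 mm)

Layer 81 (z = 16.2): the cube is present — its section is the full 14×8 rectangle (perimeter 44.00 mm); the 15×28.5 cube at (6, -0.5) contributes its full rectangle (perimeter 87.00 mm); the 8×24.5 cube at (-2.5, 8) contributes its full rectangle (perimeter 65.00 mm); Combining (union): the regions partially overlap (shared area 64.00 mm²), so the edge portions inside another operand are dropped and the merged outline is re-measured after clipping — boundary = 153.00 mm; the cube at (8, 9) does not reach this height (z outside [5, 15]); Subtracting the remaining from the first: none of the subtracted shapes is present at this height, so that combined region is unchanged — boundary = 153.00 mm. So its perimeter = 153.00 mm. Layer 4 (z = 0.8): the cube is present — its section is the full 14×8 rectangle (perimeter 44.00 mm); the cube at (6, -0.5) is absent (z outside [10, 16.5]); the cube at (-2.5, 8) does not reach this height (z outside [14.5, 32]); Taking the union: only the 14×8 cube is present, so the union is just that shape — boundary = 44.00 mm; the cube at (8, 9) is not intersected at this z (z outside [5, 15]); After the difference (first − rest): none of the subtracted shapes is present at this height, so that combined region is unchanged — boundary = 44.00 mm. So its perimeter = 44.00 mm. Layer 81 is larger (153.00 vs 44.00 mm).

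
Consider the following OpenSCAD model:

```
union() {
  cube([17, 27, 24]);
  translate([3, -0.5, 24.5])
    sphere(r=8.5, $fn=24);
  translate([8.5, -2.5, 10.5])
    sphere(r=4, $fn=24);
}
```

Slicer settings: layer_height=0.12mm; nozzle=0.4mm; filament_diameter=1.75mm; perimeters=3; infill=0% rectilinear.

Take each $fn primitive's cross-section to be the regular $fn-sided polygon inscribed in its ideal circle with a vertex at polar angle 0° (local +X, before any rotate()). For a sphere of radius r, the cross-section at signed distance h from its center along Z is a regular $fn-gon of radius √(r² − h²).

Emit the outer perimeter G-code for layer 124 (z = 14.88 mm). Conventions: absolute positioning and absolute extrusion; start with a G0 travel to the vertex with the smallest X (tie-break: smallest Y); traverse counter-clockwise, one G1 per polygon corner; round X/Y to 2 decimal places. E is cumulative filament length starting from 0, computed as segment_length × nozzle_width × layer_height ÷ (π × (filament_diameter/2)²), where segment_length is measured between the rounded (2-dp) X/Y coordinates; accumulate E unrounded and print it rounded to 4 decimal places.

At z = 14.88 mm: the cube is present — its section is the full 17×27 rectangle; the sphere at (3, -0.5) is not intersected at this z (|z−center|=9.620 > r=8.5); the sphere at (8.5, -2.5) is absent (|z−center|=4.380 > r=4); Merging all regions: only the 17×27 cube is present, so the union is just that shape — 1 connected region. The outline is a single polygon with 4 vertices. Extrusion per mm of travel: 0.4 × 0.12 / (π × 0.875²) = 0.019956. Accumulating E over each segment gives final E = 1.7561.

G0 X0.00 Y0.00 Z14.88
G1 X17.00 Y0.00 E0.3393
G1 X17.00 Y27.00 E0.8781
G1 X0.00 Y27.00 E1.2173
G1 X0.00 Y0.00 E1.7561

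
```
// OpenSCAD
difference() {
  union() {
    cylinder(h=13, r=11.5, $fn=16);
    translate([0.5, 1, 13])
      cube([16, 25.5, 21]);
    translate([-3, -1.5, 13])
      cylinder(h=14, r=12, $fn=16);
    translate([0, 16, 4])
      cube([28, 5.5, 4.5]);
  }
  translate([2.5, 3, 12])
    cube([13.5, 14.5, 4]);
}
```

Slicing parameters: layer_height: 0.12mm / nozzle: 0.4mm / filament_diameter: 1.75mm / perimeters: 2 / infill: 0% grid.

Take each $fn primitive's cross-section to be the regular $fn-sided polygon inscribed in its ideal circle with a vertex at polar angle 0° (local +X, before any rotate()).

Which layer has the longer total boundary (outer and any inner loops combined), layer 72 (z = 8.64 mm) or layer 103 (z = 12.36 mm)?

Layer 72 (z = 8.64): the r=11.5 cylinder contributes a regular 16-gon of circumradius 11.5 (perimeter = 2·16·11.500·sin(180°/16) = 71.79 mm); the cube at (0.5, 1) is absent (z outside [13, 34]); the cylinder at (-3, -1.5) is not intersected at this z (z outside [13, 27]); the cube at (0, 16) is absent (z outside [4, 8.5]); Combining (union): only the r=11.5 cylinder is present, so the union is just that shape — boundary = 71.79 mm; the cube at (2.5, 3) is absent (z outside [12, 16]); After the difference (first − rest): none of the subtracted shapes is present at this height, so that combined region is unchanged — boundary = 71.79 mm. So its perimeter = 71.79 mm. Layer 103 (z = 12.36): the r=11.5 cylinder contributes a regular 16-gon of circumradius 11.5 (perimeter = 2·16·11.500·sin(180°/16) = 71.79 mm); the cube at (0.5, 1) does not reach this height (z outside [13, 34]); the cylinder at (-3, -1.5) is not intersected at this z (z outside [13, 27]); the cube at (0, 16) does not reach this height (z outside [4, 8.5]); Merging all regions: only the r=11.5 cylinder is present, so the union is just that shape — boundary = 71.79 mm; the 13.5×14.5 cube at (2.5, 3) contributes its full rectangle (perimeter 56.00 mm); After the difference (first − rest): starting from that combined region, the 13.5×14.5 cube at (2.5, 3) partially overlaps it — only the 46.99 mm² overlap (of its 195.75 mm²) is removed, clipping the outline — boundary = 75.86 mm. So its perimeter = 75.86 mm. Layer 103 is larger (75.86 vs 71.79 mm).

layer 103 (z = 12.36 mm)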